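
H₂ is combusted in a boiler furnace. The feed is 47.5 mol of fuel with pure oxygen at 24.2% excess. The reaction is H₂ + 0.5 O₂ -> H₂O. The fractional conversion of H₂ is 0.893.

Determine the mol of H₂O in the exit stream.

Stoichiometric O₂ = 0.5 × 47.5 = 23.75 mol; O₂ fed = 23.75 × 1.242 = 29.5 mol.
Fuel reacted = 0.893 × 47.5 → ξ = 42.42 mol.
Outlet (n = n₀ + ν ξ):
  H₂: 47.5 − 1(42.42) = 5.082
  O₂: 29.5 − 0.5(42.42) = 8.289
  H₂O: 0 + 1(42.42) = 42.42

42.4 mol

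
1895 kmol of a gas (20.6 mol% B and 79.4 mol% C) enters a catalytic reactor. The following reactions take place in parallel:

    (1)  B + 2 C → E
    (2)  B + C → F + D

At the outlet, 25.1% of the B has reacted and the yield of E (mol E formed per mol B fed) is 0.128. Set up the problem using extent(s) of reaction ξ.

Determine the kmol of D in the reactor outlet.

48 kmol

Yield of E: 1ξ₁ / 390.4 = 0.128 → ξ₁ = 49.97 kmol.
Conversion of B: 1ξ₁ + 1ξ₂ = 0.251 × 390.4 = 97.98 → ξ₂ = 48.02 kmol.
Outlet amounts (n = n₀ + Σ ν·ξ):
  B: 390.4 − 1(49.97) − 1(48.02) = 292.4
  C: 1505 − 2(49.97) − 1(48.02) = 1357
  E: 0 + 1(49.97) = 49.97
  F: 0 + 1(48.02) = 48.02
  D: 0 + 1(48.02) = 48.02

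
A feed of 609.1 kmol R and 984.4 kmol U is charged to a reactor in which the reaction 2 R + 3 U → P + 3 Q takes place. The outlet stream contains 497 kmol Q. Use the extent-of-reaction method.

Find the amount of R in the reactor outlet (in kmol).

For Q: n = n₀ + 3ξ → 497 = 0 + 3ξ, giving ξ = 165.7 kmol.
Outlet amounts (n = n₀ + ν ξ):
  R: 609.1 − 2(165.7) = 277.8
  U: 984.4 − 3(165.7) = 487.4
  P: 0 + 1(165.7) = 165.7
  Q: 0 + 3(165.7) = 497

278 kmol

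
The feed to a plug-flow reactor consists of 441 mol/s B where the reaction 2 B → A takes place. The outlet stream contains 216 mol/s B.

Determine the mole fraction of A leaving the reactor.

For B: n = n₀ − 2ξ → 216 = 441 − 2ξ, giving ξ = 112.5 mol/s.
Outlet amounts (n = n₀ + ν ξ):
  B: 441 − 2(112.5) = 216
  A: 0 + 1(112.5) = 112.5
Total out = 328.5 mol/s; y_A = 112.5 / 328.5 = 0.3425.

0.342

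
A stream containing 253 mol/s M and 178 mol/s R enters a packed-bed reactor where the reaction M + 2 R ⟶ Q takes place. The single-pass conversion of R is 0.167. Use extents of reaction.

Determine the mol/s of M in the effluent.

R reacted = 0.167 × 178 = 29.73 mol/s; ν_R = −2, so ξ = 29.73/2 = 14.86 mol/s.
Outlet amounts (n = n₀ + ν ξ):
  M: 253 − 1(14.86) = 238.1
  R: 178 − 2(14.86) = 148.3
  Q: 0 + 1(14.86) = 14.86

238 mol/s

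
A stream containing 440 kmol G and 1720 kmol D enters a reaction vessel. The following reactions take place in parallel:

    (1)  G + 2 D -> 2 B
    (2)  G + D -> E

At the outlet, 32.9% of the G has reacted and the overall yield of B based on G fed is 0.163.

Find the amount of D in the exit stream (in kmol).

1540 kmol

Yield of B: 2ξ₁ / 440 = 0.163 → ξ₁ = 35.86 kmol.
Conversion of G: 1ξ₁ + 1ξ₂ = 0.329 × 440 = 144.8 → ξ₂ = 108.9 kmol.
Outlet amounts (n = n₀ + Σ ν·ξ):
  G: 440 − 1(35.86) − 1(108.9) = 295.2
  D: 1720 − 2(35.86) − 1(108.9) = 1539
  B: 0 + 2(35.86) = 71.72
  E: 0 + 1(108.9) = 108.9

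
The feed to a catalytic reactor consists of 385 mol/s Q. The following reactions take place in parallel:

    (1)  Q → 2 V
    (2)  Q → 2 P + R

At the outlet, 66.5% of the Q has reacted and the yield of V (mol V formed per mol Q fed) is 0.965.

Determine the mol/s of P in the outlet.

141 mol/s

Yield of V: 2ξ₁ / 385 = 0.965 → ξ₁ = 185.8 mol/s.
Conversion of Q: 1ξ₁ + 1ξ₂ = 0.665 × 385 = 256 → ξ₂ = 70.26 mol/s.
Outlet amounts (n = n₀ + Σ ν·ξ):
  Q: 385 − 1(185.8) − 1(70.26) = 129
  V: 0 + 2(185.8) = 371.5
  P: 0 + 2(70.26) = 140.5
  R: 0 + 1(70.26) = 70.26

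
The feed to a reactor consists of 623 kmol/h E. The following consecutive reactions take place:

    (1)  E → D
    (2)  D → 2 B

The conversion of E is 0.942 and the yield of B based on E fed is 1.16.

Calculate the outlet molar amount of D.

226 kmol/h

Conversion of E: E consumed = 1ξ₁ = 0.942 × 623 → ξ₁ = 586.9 kmol/h.
Yield of B: 2ξ₂ / 623 = 1.16 → ξ₂ = 361.3 kmol/h.
Outlet amounts (n = n₀ + Σ ν·ξ):
  E: 623 − 1(586.9) = 36.13
  D: 0 + 1(586.9) − 1(361.3) = 225.5
  B: 0 + 2(361.3) = 722.7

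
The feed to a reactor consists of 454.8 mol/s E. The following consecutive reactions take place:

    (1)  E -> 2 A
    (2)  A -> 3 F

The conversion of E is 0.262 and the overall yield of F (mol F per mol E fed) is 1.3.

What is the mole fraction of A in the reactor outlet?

0.0426

Conversion of E: E consumed = 1ξ₁ = 0.262 × 454.8 → ξ₁ = 119.2 mol/s.
Yield of F: 3ξ₂ / 454.8 = 1.3 → ξ₂ = 197.1 mol/s.
Outlet amounts (n = n₀ + Σ ν·ξ):
  E: 454.8 − 1(119.2) = 335.6
  A: 0 + 2(119.2) − 1(197.1) = 41.24
  F: 0 + 3(197.1) = 591.2
Total out = 968.1 mol/s; y_A = 41.24 / 968.1 = 0.04259.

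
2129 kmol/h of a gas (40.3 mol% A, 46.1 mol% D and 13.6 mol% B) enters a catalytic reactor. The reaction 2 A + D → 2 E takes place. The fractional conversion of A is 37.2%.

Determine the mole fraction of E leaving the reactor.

A reacted = 0.372 × 858 = 319.2 kmol/h; ν_A = −2, so ξ = 319.2/2 = 159.6 kmol/h.
Outlet amounts (n = n₀ + ν ξ):
  A: 858 − 2(159.6) = 538.8
  D: 981.5 − 1(159.6) = 821.9
  E: 0 + 2(159.6) = 319.2
  B: 289.5 (inert)
Total out = 1969 kmol/h; y_E = 319.2 / 1969 = 0.1621.

0.162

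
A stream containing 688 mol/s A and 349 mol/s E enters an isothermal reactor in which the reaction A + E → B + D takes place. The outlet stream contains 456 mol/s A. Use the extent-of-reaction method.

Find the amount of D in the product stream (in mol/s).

For A: n = n₀ − 1ξ → 456 = 688 − 1ξ, giving ξ = 232 mol/s.
Outlet amounts (n = n₀ + ν ξ):
  A: 688 − 1(232) = 456
  E: 349 − 1(232) = 117
  B: 0 + 1(232) = 232
  D: 0 + 1(232) = 232

232 mol/s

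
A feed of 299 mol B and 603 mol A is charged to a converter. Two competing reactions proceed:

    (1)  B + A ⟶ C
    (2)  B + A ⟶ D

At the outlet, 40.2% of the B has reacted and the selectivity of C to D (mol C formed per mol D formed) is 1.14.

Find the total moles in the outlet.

782 mol

Conversion of B: B consumed = 0.402 × 299 = 120.2 mol = 1ξ₁ + 1ξ₂.
Selectivity: 1ξ₁ / (1ξ₂) = 1.14 → ξ₁ = 1.14 ξ₂.
Substitute: (1·1.14 + 1) ξ₂ = 120.2 → ξ₂ = 56.17 mol, ξ₁ = 64.03 mol.
Outlet amounts (n = n₀ + Σ ν·ξ):
  B: 299 − 1(64.03) − 1(56.17) = 178.8
  A: 603 − 1(64.03) − 1(56.17) = 482.8
  C: 0 + 1(64.03) = 64.03
  D: 0 + 1(56.17) = 56.17
Total out = 178.8 + 482.8 + 64.03 + 56.17 = 781.8 mol.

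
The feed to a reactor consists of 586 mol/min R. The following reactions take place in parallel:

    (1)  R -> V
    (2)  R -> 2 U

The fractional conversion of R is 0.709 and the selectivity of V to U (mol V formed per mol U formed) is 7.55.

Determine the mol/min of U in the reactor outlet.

51.6 mol/min

Conversion of R: R consumed = 0.709 × 586 = 415.5 mol/min = 1ξ₁ + 1ξ₂.
Selectivity: 1ξ₁ / (2ξ₂) = 7.55 → ξ₁ = 15.1 ξ₂.
Substitute: (1·15.1 + 1) ξ₂ = 415.5 → ξ₂ = 25.81 mol/min, ξ₁ = 389.7 mol/min.
Outlet amounts (n = n₀ + Σ ν·ξ):
  R: 586 − 1(389.7) − 1(25.81) = 170.5
  V: 0 + 1(389.7) = 389.7
  U: 0 + 2(25.81) = 51.61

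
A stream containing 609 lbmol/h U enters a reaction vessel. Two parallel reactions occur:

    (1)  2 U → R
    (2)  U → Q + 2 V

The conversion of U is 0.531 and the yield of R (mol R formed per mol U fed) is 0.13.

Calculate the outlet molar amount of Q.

Yield of R: 1ξ₁ / 609 = 0.13 → ξ₁ = 79.17 lbmol/h.
Conversion of U: 2ξ₁ + 1ξ₂ = 0.531 × 609 = 323.4 → ξ₂ = 165 lbmol/h.
Outlet amounts (n = n₀ + Σ ν·ξ):
  U: 609 − 2(79.17) − 1(165) = 285.6
  R: 0 + 1(79.17) = 79.17
  Q: 0 + 1(165) = 165
  V: 0 + 2(165) = 330.1

165 lbmol/h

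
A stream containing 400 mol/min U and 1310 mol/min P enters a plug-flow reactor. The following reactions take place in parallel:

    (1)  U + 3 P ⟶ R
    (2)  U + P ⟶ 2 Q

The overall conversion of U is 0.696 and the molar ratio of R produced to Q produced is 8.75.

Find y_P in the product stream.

Conversion of U: U consumed = 0.696 × 400 = 278.4 mol/min = 1ξ₁ + 1ξ₂.
Selectivity: 1ξ₁ / (2ξ₂) = 8.75 → ξ₁ = 17.5 ξ₂.
Substitute: (1·17.5 + 1) ξ₂ = 278.4 → ξ₂ = 15.05 mol/min, ξ₁ = 263.4 mol/min.
Outlet amounts (n = n₀ + Σ ν·ξ):
  U: 400 − 1(263.4) − 1(15.05) = 121.6
  P: 1310 − 3(263.4) − 1(15.05) = 504.9
  R: 0 + 1(263.4) = 263.4
  Q: 0 + 2(15.05) = 30.1
Total out = 919.9 mol/min; y_P = 504.9 / 919.9 = 0.5488.

0.549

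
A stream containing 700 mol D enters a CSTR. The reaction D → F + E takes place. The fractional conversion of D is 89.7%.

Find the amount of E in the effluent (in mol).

628 mol

D reacted = 0.897 × 700 = 627.9 mol; ν_D = −1, so ξ = 627.9/1 = 627.9 mol.
Outlet amounts (n = n₀ + ν ξ):
  D: 700 − 1(627.9) = 72.1
  F: 0 + 1(627.9) = 627.9
  E: 0 + 1(627.9) = 627.9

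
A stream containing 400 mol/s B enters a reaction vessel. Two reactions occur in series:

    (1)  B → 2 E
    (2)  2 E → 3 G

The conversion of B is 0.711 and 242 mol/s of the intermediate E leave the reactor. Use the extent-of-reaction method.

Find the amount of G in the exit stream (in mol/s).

Conversion of B: B consumed = 1ξ₁ = 0.711 × 400 → ξ₁ = 284.4 mol/s.
E balance: n_E = 0 + 2ξ₁ − 2ξ₂ = 242 → ξ₂ = (2·284.4 − 242)/2 = 163.4 mol/s.
Outlet amounts (n = n₀ + Σ ν·ξ):
  B: 400 − 1(284.4) = 115.6
  E: 0 + 2(284.4) − 2(163.4) = 242
  G: 0 + 3(163.4) = 490.2

490 mol/s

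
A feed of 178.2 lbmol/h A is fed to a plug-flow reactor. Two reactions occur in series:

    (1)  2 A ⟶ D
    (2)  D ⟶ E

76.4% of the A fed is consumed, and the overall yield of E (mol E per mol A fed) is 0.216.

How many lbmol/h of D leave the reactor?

Conversion of A: A consumed = 2ξ₁ = 0.764 × 178.2 → ξ₁ = 68.07 lbmol/h.
Yield of E: 1ξ₂ / 178.2 = 0.216 → ξ₂ = 38.49 lbmol/h.
Outlet amounts (n = n₀ + Σ ν·ξ):
  A: 178.2 − 2(68.07) = 42.06
  D: 0 + 1(68.07) − 1(38.49) = 29.58
  E: 0 + 1(38.49) = 38.49

29.6 lbmol/h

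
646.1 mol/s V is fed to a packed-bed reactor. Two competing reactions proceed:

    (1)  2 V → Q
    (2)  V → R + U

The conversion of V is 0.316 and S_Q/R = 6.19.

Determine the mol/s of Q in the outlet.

94.5 mol/s

Conversion of V: V consumed = 0.316 × 646.1 = 204.2 mol/s = 2ξ₁ + 1ξ₂.
Selectivity: 1ξ₁ / (1ξ₂) = 6.19 → ξ₁ = 6.19 ξ₂.
Substitute: (2·6.19 + 1) ξ₂ = 204.2 → ξ₂ = 15.26 mol/s, ξ₁ = 94.45 mol/s.
Outlet amounts (n = n₀ + Σ ν·ξ):
  V: 646.1 − 2(94.45) − 1(15.26) = 441.9
  Q: 0 + 1(94.45) = 94.45
  R: 0 + 1(15.26) = 15.26
  U: 0 + 1(15.26) = 15.26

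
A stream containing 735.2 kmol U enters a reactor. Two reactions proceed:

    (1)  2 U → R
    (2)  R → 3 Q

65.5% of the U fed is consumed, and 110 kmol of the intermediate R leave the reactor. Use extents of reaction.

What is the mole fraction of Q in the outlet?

0.519

Conversion of U: U consumed = 2ξ₁ = 0.655 × 735.2 → ξ₁ = 240.8 kmol.
R balance: n_R = 0 + 1ξ₁ − 1ξ₂ = 110 → ξ₂ = (1·240.8 − 110)/1 = 130.8 kmol.
Outlet amounts (n = n₀ + Σ ν·ξ):
  U: 735.2 − 2(240.8) = 253.6
  R: 0 + 1(240.8) − 1(130.8) = 110
  Q: 0 + 3(130.8) = 392.3
Total out = 756 kmol; y_Q = 392.3 / 756 = 0.519.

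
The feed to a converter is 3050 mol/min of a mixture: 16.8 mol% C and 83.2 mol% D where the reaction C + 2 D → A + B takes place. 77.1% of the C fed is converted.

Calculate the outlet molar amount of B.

C reacted = 0.771 × 512.4 = 395.1 mol/min; ν_C = −1, so ξ = 395.1/1 = 395.1 mol/min.
Outlet amounts (n = n₀ + ν ξ):
  C: 512.4 − 1(395.1) = 117.3
  D: 2538 − 2(395.1) = 1747
  A: 0 + 1(395.1) = 395.1
  B: 0 + 1(395.1) = 395.1

395 mol/min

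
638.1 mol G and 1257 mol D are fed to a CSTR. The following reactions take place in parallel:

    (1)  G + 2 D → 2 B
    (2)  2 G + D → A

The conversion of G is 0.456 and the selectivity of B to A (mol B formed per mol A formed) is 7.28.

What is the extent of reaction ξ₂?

ξ₂ = 51.6 mol

Conversion of G: G consumed = 0.456 × 638.1 = 291 mol = 1ξ₁ + 2ξ₂.
Selectivity: 2ξ₁ / (1ξ₂) = 7.28 → ξ₁ = 3.64 ξ₂.
Substitute: (1·3.64 + 2) ξ₂ = 291 → ξ₂ = 51.59 mol, ξ₁ = 187.8 mol.
Outlet amounts (n = n₀ + Σ ν·ξ):
  G: 638.1 − 1(187.8) − 2(51.59) = 347.1
  D: 1257 − 2(187.8) − 1(51.59) = 829.8
  B: 0 + 2(187.8) = 375.6
  A: 0 + 1(51.59) = 51.59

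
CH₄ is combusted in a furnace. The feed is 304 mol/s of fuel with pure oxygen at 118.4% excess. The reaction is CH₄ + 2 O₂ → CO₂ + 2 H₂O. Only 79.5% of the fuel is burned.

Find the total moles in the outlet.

Stoichiometric O₂ = 2 × 304 = 608 mol/s; O₂ fed = 608 × 2.184 = 1328 mol/s.
Fuel reacted = 0.795 × 304 → ξ = 241.7 mol/s.
Outlet (n = n₀ + ν ξ):
  CH₄: 304 − 1(241.7) = 62.32
  O₂: 1328 − 2(241.7) = 844.5
  CO₂: 0 + 1(241.7) = 241.7
  H₂O: 0 + 2(241.7) = 483.4
Total out = 62.32 + 844.5 + 241.7 + 483.4 = 1632 mol/s.

1630 mol/s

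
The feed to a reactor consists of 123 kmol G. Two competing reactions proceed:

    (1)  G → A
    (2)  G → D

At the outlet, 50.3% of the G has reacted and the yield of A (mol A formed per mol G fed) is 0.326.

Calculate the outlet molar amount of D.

21.8 kmol

Yield of A: 1ξ₁ / 123 = 0.326 → ξ₁ = 40.1 kmol.
Conversion of G: 1ξ₁ + 1ξ₂ = 0.503 × 123 = 61.87 → ξ₂ = 21.77 kmol.
Outlet amounts (n = n₀ + Σ ν·ξ):
  G: 123 − 1(40.1) − 1(21.77) = 61.13
  A: 0 + 1(40.1) = 40.1
  D: 0 + 1(21.77) = 21.77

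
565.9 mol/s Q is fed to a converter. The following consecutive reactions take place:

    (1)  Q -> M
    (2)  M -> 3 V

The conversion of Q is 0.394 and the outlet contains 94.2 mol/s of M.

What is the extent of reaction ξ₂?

ξ₂ = 129 mol/s

Conversion of Q: Q consumed = 1ξ₁ = 0.394 × 565.9 → ξ₁ = 223 mol/s.
M balance: n_M = 0 + 1ξ₁ − 1ξ₂ = 94.2 → ξ₂ = (1·223 − 94.2)/1 = 128.8 mol/s.
Outlet amounts (n = n₀ + Σ ν·ξ):
  Q: 565.9 − 1(223) = 342.9
  M: 0 + 1(223) − 1(128.8) = 94.2
  V: 0 + 3(128.8) = 386.3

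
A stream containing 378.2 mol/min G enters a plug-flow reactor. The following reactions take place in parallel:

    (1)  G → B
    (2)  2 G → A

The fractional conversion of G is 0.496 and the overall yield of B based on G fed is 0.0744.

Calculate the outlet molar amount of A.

79.7 mol/min

Yield of B: 1ξ₁ / 378.2 = 0.0744 → ξ₁ = 28.14 mol/min.
Conversion of G: 1ξ₁ + 2ξ₂ = 0.496 × 378.2 = 187.6 → ξ₂ = 79.72 mol/min.
Outlet amounts (n = n₀ + Σ ν·ξ):
  G: 378.2 − 1(28.14) − 2(79.72) = 190.6
  B: 0 + 1(28.14) = 28.14
  A: 0 + 1(79.72) = 79.72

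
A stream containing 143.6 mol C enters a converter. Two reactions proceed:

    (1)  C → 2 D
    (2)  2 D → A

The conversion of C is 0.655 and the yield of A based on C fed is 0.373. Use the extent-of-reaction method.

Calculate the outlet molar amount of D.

Conversion of C: C consumed = 1ξ₁ = 0.655 × 143.6 → ξ₁ = 94.06 mol.
Yield of A: 1ξ₂ / 143.6 = 0.373 → ξ₂ = 53.56 mol.
Outlet amounts (n = n₀ + Σ ν·ξ):
  C: 143.6 − 1(94.06) = 49.54
  D: 0 + 2(94.06) − 2(53.56) = 80.99
  A: 0 + 1(53.56) = 53.56

81 mol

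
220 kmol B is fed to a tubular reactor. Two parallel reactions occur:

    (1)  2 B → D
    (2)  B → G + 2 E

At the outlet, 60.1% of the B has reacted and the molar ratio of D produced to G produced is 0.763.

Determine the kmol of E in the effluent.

105 kmol

Conversion of B: B consumed = 0.601 × 220 = 132.2 kmol = 2ξ₁ + 1ξ₂.
Selectivity: 1ξ₁ / (1ξ₂) = 0.763 → ξ₁ = 0.763 ξ₂.
Substitute: (2·0.763 + 1) ξ₂ = 132.2 → ξ₂ = 52.34 kmol, ξ₁ = 39.94 kmol.
Outlet amounts (n = n₀ + Σ ν·ξ):
  B: 220 − 2(39.94) − 1(52.34) = 87.78
  D: 0 + 1(39.94) = 39.94
  G: 0 + 1(52.34) = 52.34
  E: 0 + 2(52.34) = 104.7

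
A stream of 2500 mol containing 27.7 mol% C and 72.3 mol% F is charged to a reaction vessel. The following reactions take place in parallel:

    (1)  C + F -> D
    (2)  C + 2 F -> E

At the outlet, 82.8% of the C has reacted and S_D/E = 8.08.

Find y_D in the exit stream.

Conversion of C: C consumed = 0.828 × 692.5 = 573.4 mol = 1ξ₁ + 1ξ₂.
Selectivity: 1ξ₁ / (1ξ₂) = 8.08 → ξ₁ = 8.08 ξ₂.
Substitute: (1·8.08 + 1) ξ₂ = 573.4 → ξ₂ = 63.15 mol, ξ₁ = 510.2 mol.
Outlet amounts (n = n₀ + Σ ν·ξ):
  C: 692.5 − 1(510.2) − 1(63.15) = 119.1
  F: 1808 − 1(510.2) − 2(63.15) = 1171
  D: 0 + 1(510.2) = 510.2
  E: 0 + 1(63.15) = 63.15
Total out = 1863 mol; y_D = 510.2 / 1863 = 0.2738.

0.274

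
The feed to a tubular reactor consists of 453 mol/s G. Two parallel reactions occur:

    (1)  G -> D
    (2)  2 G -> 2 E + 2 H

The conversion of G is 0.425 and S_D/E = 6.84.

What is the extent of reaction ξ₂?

ξ₂ = 12.3 mol/s

Conversion of G: G consumed = 0.425 × 453 = 192.5 mol/s = 1ξ₁ + 2ξ₂.
Selectivity: 1ξ₁ / (2ξ₂) = 6.84 → ξ₁ = 13.68 ξ₂.
Substitute: (1·13.68 + 2) ξ₂ = 192.5 → ξ₂ = 12.28 mol/s, ξ₁ = 168 mol/s.
Outlet amounts (n = n₀ + Σ ν·ξ):
  G: 453 − 1(168) − 2(12.28) = 260.5
  D: 0 + 1(168) = 168
  E: 0 + 2(12.28) = 24.56
  H: 0 + 2(12.28) = 24.56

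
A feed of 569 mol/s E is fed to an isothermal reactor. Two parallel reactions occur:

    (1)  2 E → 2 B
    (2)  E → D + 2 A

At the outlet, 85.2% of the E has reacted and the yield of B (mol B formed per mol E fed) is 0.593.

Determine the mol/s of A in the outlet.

295 mol/s

Yield of B: 2ξ₁ / 569 = 0.593 → ξ₁ = 168.7 mol/s.
Conversion of E: 2ξ₁ + 1ξ₂ = 0.852 × 569 = 484.8 → ξ₂ = 147.4 mol/s.
Outlet amounts (n = n₀ + Σ ν·ξ):
  E: 569 − 2(168.7) − 1(147.4) = 84.21
  B: 0 + 2(168.7) = 337.4
  D: 0 + 1(147.4) = 147.4
  A: 0 + 2(147.4) = 294.7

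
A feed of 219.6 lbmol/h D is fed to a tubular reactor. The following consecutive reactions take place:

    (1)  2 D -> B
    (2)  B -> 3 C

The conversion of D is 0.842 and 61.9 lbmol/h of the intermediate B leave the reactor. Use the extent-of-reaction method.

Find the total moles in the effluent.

Conversion of D: D consumed = 2ξ₁ = 0.842 × 219.6 → ξ₁ = 92.45 lbmol/h.
B balance: n_B = 0 + 1ξ₁ − 1ξ₂ = 61.9 → ξ₂ = (1·92.45 − 61.9)/1 = 30.55 lbmol/h.
Outlet amounts (n = n₀ + Σ ν·ξ):
  D: 219.6 − 2(92.45) = 34.7
  B: 0 + 1(92.45) − 1(30.55) = 61.9
  C: 0 + 3(30.55) = 91.65
Total out = 34.7 + 61.9 + 91.65 = 188.3 lbmol/h.

188 lbmol/h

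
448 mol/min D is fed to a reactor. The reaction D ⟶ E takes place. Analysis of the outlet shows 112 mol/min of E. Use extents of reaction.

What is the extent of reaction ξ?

For E: n = n₀ + 1ξ → 112 = 0 + 1ξ, giving ξ = 112 mol/min.
Outlet amounts (n = n₀ + ν ξ):
  D: 448 − 1(112) = 336
  E: 0 + 1(112) = 112

ξ = 112 mol/min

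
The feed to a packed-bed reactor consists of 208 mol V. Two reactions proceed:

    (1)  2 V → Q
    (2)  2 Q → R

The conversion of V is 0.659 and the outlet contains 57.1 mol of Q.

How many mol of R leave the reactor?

5.72 mol

Conversion of V: V consumed = 2ξ₁ = 0.659 × 208 → ξ₁ = 68.54 mol.
Q balance: n_Q = 0 + 1ξ₁ − 2ξ₂ = 57.1 → ξ₂ = (1·68.54 − 57.1)/2 = 5.718 mol.
Outlet amounts (n = n₀ + Σ ν·ξ):
  V: 208 − 2(68.54) = 70.93
  Q: 0 + 1(68.54) − 2(5.718) = 57.1
  R: 0 + 1(5.718) = 5.718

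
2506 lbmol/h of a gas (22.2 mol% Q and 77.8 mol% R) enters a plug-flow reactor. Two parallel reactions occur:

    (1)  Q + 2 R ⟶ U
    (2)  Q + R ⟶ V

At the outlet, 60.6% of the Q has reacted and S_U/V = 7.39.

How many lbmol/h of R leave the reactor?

Conversion of Q: Q consumed = 0.606 × 556.3 = 337.1 lbmol/h = 1ξ₁ + 1ξ₂.
Selectivity: 1ξ₁ / (1ξ₂) = 7.39 → ξ₁ = 7.39 ξ₂.
Substitute: (1·7.39 + 1) ξ₂ = 337.1 → ξ₂ = 40.18 lbmol/h, ξ₁ = 297 lbmol/h.
Outlet amounts (n = n₀ + Σ ν·ξ):
  Q: 556.3 − 1(297) − 1(40.18) = 219.2
  R: 1950 − 2(297) − 1(40.18) = 1316
  U: 0 + 1(297) = 297
  V: 0 + 1(40.18) = 40.18

1320 lbmol/h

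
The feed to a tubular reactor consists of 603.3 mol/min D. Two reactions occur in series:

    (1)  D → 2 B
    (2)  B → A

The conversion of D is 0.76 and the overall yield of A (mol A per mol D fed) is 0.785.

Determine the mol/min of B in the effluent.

Conversion of D: D consumed = 1ξ₁ = 0.76 × 603.3 → ξ₁ = 458.5 mol/min.
Yield of A: 1ξ₂ / 603.3 = 0.785 → ξ₂ = 473.6 mol/min.
Outlet amounts (n = n₀ + Σ ν·ξ):
  D: 603.3 − 1(458.5) = 144.8
  B: 0 + 2(458.5) − 1(473.6) = 443.4
  A: 0 + 1(473.6) = 473.6

443 mol/min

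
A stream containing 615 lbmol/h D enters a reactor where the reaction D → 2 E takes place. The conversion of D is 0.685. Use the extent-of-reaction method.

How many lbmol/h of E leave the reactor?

D reacted = 0.685 × 615 = 421.3 lbmol/h; ν_D = −1, so ξ = 421.3/1 = 421.3 lbmol/h.
Outlet amounts (n = n₀ + ν ξ):
  D: 615 − 1(421.3) = 193.7
  E: 0 + 2(421.3) = 842.6

843 lbmol/h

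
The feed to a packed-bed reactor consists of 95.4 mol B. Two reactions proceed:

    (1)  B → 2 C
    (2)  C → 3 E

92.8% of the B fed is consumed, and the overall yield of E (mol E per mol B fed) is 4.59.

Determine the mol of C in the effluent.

Conversion of B: B consumed = 1ξ₁ = 0.928 × 95.4 → ξ₁ = 88.53 mol.
Yield of E: 3ξ₂ / 95.4 = 4.59 → ξ₂ = 146 mol.
Outlet amounts (n = n₀ + Σ ν·ξ):
  B: 95.4 − 1(88.53) = 6.869
  C: 0 + 2(88.53) − 1(146) = 31.1
  E: 0 + 3(146) = 437.9

31.1 mol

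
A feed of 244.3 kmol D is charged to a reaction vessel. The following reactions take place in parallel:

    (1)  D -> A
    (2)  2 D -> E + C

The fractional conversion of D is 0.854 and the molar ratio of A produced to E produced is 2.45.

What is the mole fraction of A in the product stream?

0.47

Conversion of D: D consumed = 0.854 × 244.3 = 208.6 kmol = 1ξ₁ + 2ξ₂.
Selectivity: 1ξ₁ / (1ξ₂) = 2.45 → ξ₁ = 2.45 ξ₂.
Substitute: (1·2.45 + 2) ξ₂ = 208.6 → ξ₂ = 46.88 kmol, ξ₁ = 114.9 kmol.
Outlet amounts (n = n₀ + Σ ν·ξ):
  D: 244.3 − 1(114.9) − 2(46.88) = 35.67
  A: 0 + 1(114.9) = 114.9
  E: 0 + 1(46.88) = 46.88
  C: 0 + 1(46.88) = 46.88
Total out = 244.3 kmol; y_A = 114.9 / 244.3 = 0.4702.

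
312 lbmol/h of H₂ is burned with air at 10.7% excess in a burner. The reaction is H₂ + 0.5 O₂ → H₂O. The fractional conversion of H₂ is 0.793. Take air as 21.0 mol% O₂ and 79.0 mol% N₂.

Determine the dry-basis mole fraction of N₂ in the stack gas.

0.851

Stoichiometric O₂ = 0.5 × 312 = 156 lbmol/h; O₂ fed = 156 × 1.107 = 172.7 lbmol/h.
N₂ fed = 172.7 × 79/21 = 649.7 lbmol/h.
Fuel reacted = 0.793 × 312 → ξ = 247.4 lbmol/h.
Outlet (n = n₀ + ν ξ):
  H₂: 312 − 1(247.4) = 64.58
  O₂: 172.7 − 0.5(247.4) = 48.98
  N₂: 649.7 (inert)
  H₂O: 0 + 1(247.4) = 247.4
Dry total = 763.2 lbmol/h; y_N₂ (dry) = 649.7 / 763.2 = 0.8512.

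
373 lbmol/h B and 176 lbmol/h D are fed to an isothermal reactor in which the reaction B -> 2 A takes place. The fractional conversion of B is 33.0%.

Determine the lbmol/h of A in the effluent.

246 lbmol/h

B reacted = 0.33 × 373 = 123.1 lbmol/h; ν_B = −1, so ξ = 123.1/1 = 123.1 lbmol/h.
Outlet amounts (n = n₀ + ν ξ):
  B: 373 − 1(123.1) = 249.9
  A: 0 + 2(123.1) = 246.2
  D: 176 (inert)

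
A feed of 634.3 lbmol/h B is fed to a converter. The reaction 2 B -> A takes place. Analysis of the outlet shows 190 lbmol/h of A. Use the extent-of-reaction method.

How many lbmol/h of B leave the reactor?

For A: n = n₀ + 1ξ → 190 = 0 + 1ξ, giving ξ = 190 lbmol/h.
Outlet amounts (n = n₀ + ν ξ):
  B: 634.3 − 2(190) = 254.3
  A: 0 + 1(190) = 190

254 lbmol/h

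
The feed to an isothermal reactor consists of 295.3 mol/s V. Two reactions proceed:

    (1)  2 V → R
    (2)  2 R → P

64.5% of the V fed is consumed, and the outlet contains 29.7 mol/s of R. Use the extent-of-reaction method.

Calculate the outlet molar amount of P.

Conversion of V: V consumed = 2ξ₁ = 0.645 × 295.3 → ξ₁ = 95.23 mol/s.
R balance: n_R = 0 + 1ξ₁ − 2ξ₂ = 29.7 → ξ₂ = (1·95.23 − 29.7)/2 = 32.77 mol/s.
Outlet amounts (n = n₀ + Σ ν·ξ):
  V: 295.3 − 2(95.23) = 104.8
  R: 0 + 1(95.23) − 2(32.77) = 29.7
  P: 0 + 1(32.77) = 32.77

32.8 mol/s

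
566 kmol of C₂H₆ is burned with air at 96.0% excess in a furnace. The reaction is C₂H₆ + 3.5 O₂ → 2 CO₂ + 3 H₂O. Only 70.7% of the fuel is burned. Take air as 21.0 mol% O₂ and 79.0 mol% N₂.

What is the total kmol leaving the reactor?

19300 kmol

Stoichiometric O₂ = 3.5 × 566 = 1981 kmol; O₂ fed = 1981 × 1.960 = 3883 kmol.
N₂ fed = 3883 × 79/21 = 14610 kmol.
Fuel reacted = 0.707 × 566 → ξ = 400.2 kmol.
Outlet (n = n₀ + ν ξ):
  C₂H₆: 566 − 1(400.2) = 165.8
  O₂: 3883 − 3.5(400.2) = 2482
  N₂: 14610 (inert)
  CO₂: 0 + 2(400.2) = 800.3
  H₂O: 0 + 3(400.2) = 1200
Total out = 165.8 + 2482 + 14610 + 800.3 + 1200 = 19260 kmol.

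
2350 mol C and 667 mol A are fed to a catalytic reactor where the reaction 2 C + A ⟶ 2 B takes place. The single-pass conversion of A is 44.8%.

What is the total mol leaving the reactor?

2720 mol

A reacted = 0.448 × 667 = 298.8 mol; ν_A = −1, so ξ = 298.8/1 = 298.8 mol.
Outlet amounts (n = n₀ + ν ξ):
  C: 2350 − 2(298.8) = 1752
  A: 667 − 1(298.8) = 368.2
  B: 0 + 2(298.8) = 597.6
Total out = 1752 + 368.2 + 597.6 = 2718 mol.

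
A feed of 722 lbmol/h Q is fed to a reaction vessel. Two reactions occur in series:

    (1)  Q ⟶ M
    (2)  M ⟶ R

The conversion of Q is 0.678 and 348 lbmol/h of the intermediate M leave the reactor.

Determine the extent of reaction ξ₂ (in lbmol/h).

Conversion of Q: Q consumed = 1ξ₁ = 0.678 × 722 → ξ₁ = 489.5 lbmol/h.
M balance: n_M = 0 + 1ξ₁ − 1ξ₂ = 348 → ξ₂ = (1·489.5 − 348)/1 = 141.5 lbmol/h.
Outlet amounts (n = n₀ + Σ ν·ξ):
  Q: 722 − 1(489.5) = 232.5
  M: 0 + 1(489.5) − 1(141.5) = 348
  R: 0 + 1(141.5) = 141.5

ξ₂ = 142 lbmol/h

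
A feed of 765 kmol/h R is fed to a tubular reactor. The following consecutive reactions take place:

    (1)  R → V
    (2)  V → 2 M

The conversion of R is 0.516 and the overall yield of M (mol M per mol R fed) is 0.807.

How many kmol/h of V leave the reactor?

Conversion of R: R consumed = 1ξ₁ = 0.516 × 765 → ξ₁ = 394.7 kmol/h.
Yield of M: 2ξ₂ / 765 = 0.807 → ξ₂ = 308.7 kmol/h.
Outlet amounts (n = n₀ + Σ ν·ξ):
  R: 765 − 1(394.7) = 370.3
  V: 0 + 1(394.7) − 1(308.7) = 86.06
  M: 0 + 2(308.7) = 617.4

86.1 kmol/h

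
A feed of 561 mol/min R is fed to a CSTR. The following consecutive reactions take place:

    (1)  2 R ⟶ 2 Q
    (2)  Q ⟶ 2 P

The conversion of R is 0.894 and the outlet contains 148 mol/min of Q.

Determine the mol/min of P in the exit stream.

Conversion of R: R consumed = 2ξ₁ = 0.894 × 561 → ξ₁ = 250.8 mol/min.
Q balance: n_Q = 0 + 2ξ₁ − 1ξ₂ = 148 → ξ₂ = (2·250.8 − 148)/1 = 353.5 mol/min.
Outlet amounts (n = n₀ + Σ ν·ξ):
  R: 561 − 2(250.8) = 59.47
  Q: 0 + 2(250.8) − 1(353.5) = 148
  P: 0 + 2(353.5) = 707.1

707 mol/min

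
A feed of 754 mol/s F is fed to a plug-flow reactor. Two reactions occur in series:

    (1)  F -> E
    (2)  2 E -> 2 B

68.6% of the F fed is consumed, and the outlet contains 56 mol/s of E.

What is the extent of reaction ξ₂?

ξ₂ = 231 mol/s

Conversion of F: F consumed = 1ξ₁ = 0.686 × 754 → ξ₁ = 517.2 mol/s.
E balance: n_E = 0 + 1ξ₁ − 2ξ₂ = 56 → ξ₂ = (1·517.2 − 56)/2 = 230.6 mol/s.
Outlet amounts (n = n₀ + Σ ν·ξ):
  F: 754 − 1(517.2) = 236.8
  E: 0 + 1(517.2) − 2(230.6) = 56
  B: 0 + 2(230.6) = 461.2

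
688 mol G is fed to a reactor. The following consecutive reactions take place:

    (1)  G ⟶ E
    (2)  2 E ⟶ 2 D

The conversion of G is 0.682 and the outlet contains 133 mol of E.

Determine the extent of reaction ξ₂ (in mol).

ξ₂ = 168 mol

Conversion of G: G consumed = 1ξ₁ = 0.682 × 688 → ξ₁ = 469.2 mol.
E balance: n_E = 0 + 1ξ₁ − 2ξ₂ = 133 → ξ₂ = (1·469.2 − 133)/2 = 168.1 mol.
Outlet amounts (n = n₀ + Σ ν·ξ):
  G: 688 − 1(469.2) = 218.8
  E: 0 + 1(469.2) − 2(168.1) = 133
  D: 0 + 2(168.1) = 336.2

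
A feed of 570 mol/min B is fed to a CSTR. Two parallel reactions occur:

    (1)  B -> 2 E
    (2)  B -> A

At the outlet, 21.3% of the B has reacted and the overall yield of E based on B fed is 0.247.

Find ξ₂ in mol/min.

ξ₂ = 51 mol/min

Yield of E: 2ξ₁ / 570 = 0.247 → ξ₁ = 70.39 mol/min.
Conversion of B: 1ξ₁ + 1ξ₂ = 0.213 × 570 = 121.4 → ξ₂ = 51.02 mol/min.
Outlet amounts (n = n₀ + Σ ν·ξ):
  B: 570 − 1(70.39) − 1(51.02) = 448.6
  E: 0 + 2(70.39) = 140.8
  A: 0 + 1(51.02) = 51.02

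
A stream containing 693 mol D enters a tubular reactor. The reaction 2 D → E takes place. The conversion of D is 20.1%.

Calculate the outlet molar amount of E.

D reacted = 0.201 × 693 = 139.3 mol; ν_D = −2, so ξ = 139.3/2 = 69.65 mol.
Outlet amounts (n = n₀ + ν ξ):
  D: 693 − 2(69.65) = 553.7
  E: 0 + 1(69.65) = 69.65

69.6 mol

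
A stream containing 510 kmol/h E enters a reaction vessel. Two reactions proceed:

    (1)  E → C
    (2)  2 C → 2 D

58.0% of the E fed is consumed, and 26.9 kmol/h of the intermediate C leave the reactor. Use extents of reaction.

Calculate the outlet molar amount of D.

Conversion of E: E consumed = 1ξ₁ = 0.58 × 510 → ξ₁ = 295.8 kmol/h.
C balance: n_C = 0 + 1ξ₁ − 2ξ₂ = 26.9 → ξ₂ = (1·295.8 − 26.9)/2 = 134.4 kmol/h.
Outlet amounts (n = n₀ + Σ ν·ξ):
  E: 510 − 1(295.8) = 214.2
  C: 0 + 1(295.8) − 2(134.4) = 26.9
  D: 0 + 2(134.4) = 268.9

269 kmol/h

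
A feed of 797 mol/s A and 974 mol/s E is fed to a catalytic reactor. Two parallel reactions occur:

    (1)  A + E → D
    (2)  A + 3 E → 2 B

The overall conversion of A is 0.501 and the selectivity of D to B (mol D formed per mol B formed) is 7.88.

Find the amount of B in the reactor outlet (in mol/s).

Conversion of A: A consumed = 0.501 × 797 = 399.3 mol/s = 1ξ₁ + 1ξ₂.
Selectivity: 1ξ₁ / (2ξ₂) = 7.88 → ξ₁ = 15.76 ξ₂.
Substitute: (1·15.76 + 1) ξ₂ = 399.3 → ξ₂ = 23.82 mol/s, ξ₁ = 375.5 mol/s.
Outlet amounts (n = n₀ + Σ ν·ξ):
  A: 797 − 1(375.5) − 1(23.82) = 397.7
  E: 974 − 1(375.5) − 3(23.82) = 527.1
  D: 0 + 1(375.5) = 375.5
  B: 0 + 2(23.82) = 47.65

47.6 mol/s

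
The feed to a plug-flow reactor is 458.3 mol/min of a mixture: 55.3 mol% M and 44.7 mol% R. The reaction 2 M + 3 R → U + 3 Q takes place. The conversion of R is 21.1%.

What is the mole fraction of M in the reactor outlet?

R reacted = 0.211 × 204.9 = 43.23 mol/min; ν_R = −3, so ξ = 43.23/3 = 14.41 mol/min.
Outlet amounts (n = n₀ + ν ξ):
  M: 253.4 − 2(14.41) = 224.6
  R: 204.9 − 3(14.41) = 161.6
  U: 0 + 1(14.41) = 14.41
  Q: 0 + 3(14.41) = 43.23
Total out = 443.9 mol/min; y_M = 224.6 / 443.9 = 0.506.

0.506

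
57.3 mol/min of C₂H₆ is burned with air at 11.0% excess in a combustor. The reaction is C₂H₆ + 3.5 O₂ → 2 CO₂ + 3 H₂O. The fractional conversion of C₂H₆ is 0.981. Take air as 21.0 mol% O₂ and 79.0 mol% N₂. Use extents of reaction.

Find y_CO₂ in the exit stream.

Stoichiometric O₂ = 3.5 × 57.3 = 200.5 mol/min; O₂ fed = 200.5 × 1.110 = 222.6 mol/min.
N₂ fed = 222.6 × 79/21 = 837.4 mol/min.
Fuel reacted = 0.981 × 57.3 → ξ = 56.21 mol/min.
Outlet (n = n₀ + ν ξ):
  C₂H₆: 57.3 − 1(56.21) = 1.089
  O₂: 222.6 − 3.5(56.21) = 25.87
  N₂: 837.4 (inert)
  CO₂: 0 + 2(56.21) = 112.4
  H₂O: 0 + 3(56.21) = 168.6
Total out = 1145 mol/min; y_CO₂ = 112.4 / 1145 = 0.09815.

0.0981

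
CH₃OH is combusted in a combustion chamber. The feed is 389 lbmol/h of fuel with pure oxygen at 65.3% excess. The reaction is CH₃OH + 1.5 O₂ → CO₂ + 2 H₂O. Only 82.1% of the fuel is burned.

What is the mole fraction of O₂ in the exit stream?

Stoichiometric O₂ = 1.5 × 389 = 583.5 lbmol/h; O₂ fed = 583.5 × 1.653 = 964.5 lbmol/h.
Fuel reacted = 0.821 × 389 → ξ = 319.4 lbmol/h.
Outlet (n = n₀ + ν ξ):
  CH₃OH: 389 − 1(319.4) = 69.63
  O₂: 964.5 − 1.5(319.4) = 485.5
  CO₂: 0 + 1(319.4) = 319.4
  H₂O: 0 + 2(319.4) = 638.7
Total out = 1513 lbmol/h; y_O₂ = 485.5 / 1513 = 0.3208.

0.321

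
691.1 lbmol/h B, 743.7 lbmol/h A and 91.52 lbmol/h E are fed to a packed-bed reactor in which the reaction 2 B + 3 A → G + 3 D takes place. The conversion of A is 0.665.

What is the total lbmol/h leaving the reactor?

A reacted = 0.665 × 743.7 = 494.6 lbmol/h; ν_A = −3, so ξ = 494.6/3 = 164.9 lbmol/h.
Outlet amounts (n = n₀ + ν ξ):
  B: 691.1 − 2(164.9) = 361.4
  A: 743.7 − 3(164.9) = 249.1
  G: 0 + 1(164.9) = 164.9
  D: 0 + 3(164.9) = 494.6
  E: 91.52 (inert)
Total out = 361.4 + 249.1 + 164.9 + 494.6 + 91.52 = 1361 lbmol/h.

1360 lbmol/h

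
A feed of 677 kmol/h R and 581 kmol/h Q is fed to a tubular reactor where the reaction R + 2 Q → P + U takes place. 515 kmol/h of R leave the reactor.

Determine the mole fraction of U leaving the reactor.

0.148

For R: n = n₀ − 1ξ → 515 = 677 − 1ξ, giving ξ = 162 kmol/h.
Outlet amounts (n = n₀ + ν ξ):
  R: 677 − 1(162) = 515
  Q: 581 − 2(162) = 257
  P: 0 + 1(162) = 162
  U: 0 + 1(162) = 162
Total out = 1096 kmol/h; y_U = 162 / 1096 = 0.1478.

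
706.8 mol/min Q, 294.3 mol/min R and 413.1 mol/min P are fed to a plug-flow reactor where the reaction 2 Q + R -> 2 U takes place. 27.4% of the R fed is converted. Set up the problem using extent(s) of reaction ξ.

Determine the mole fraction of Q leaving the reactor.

0.409

R reacted = 0.274 × 294.3 = 80.64 mol/min; ν_R = −1, so ξ = 80.64/1 = 80.64 mol/min.
Outlet amounts (n = n₀ + ν ξ):
  Q: 706.8 − 2(80.64) = 545.5
  R: 294.3 − 1(80.64) = 213.7
  U: 0 + 2(80.64) = 161.3
  P: 413.1 (inert)
Total out = 1334 mol/min; y_Q = 545.5 / 1334 = 0.4091.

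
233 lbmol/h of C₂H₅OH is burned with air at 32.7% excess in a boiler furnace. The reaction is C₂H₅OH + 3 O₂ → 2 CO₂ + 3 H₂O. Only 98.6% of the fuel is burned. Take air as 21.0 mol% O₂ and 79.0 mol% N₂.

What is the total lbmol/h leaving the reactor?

Stoichiometric O₂ = 3 × 233 = 699 lbmol/h; O₂ fed = 699 × 1.327 = 927.6 lbmol/h.
N₂ fed = 927.6 × 79/21 = 3489 lbmol/h.
Fuel reacted = 0.986 × 233 → ξ = 229.7 lbmol/h.
Outlet (n = n₀ + ν ξ):
  C₂H₅OH: 233 − 1(229.7) = 3.262
  O₂: 927.6 − 3(229.7) = 238.4
  N₂: 3489 (inert)
  CO₂: 0 + 2(229.7) = 459.5
  H₂O: 0 + 3(229.7) = 689.2
Total out = 3.262 + 238.4 + 3489 + 459.5 + 689.2 = 4880 lbmol/h.

4880 lbmol/h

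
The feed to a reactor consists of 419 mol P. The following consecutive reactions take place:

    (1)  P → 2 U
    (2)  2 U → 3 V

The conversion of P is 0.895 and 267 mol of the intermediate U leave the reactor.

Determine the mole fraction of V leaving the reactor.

Conversion of P: P consumed = 1ξ₁ = 0.895 × 419 → ξ₁ = 375 mol.
U balance: n_U = 0 + 2ξ₁ − 2ξ₂ = 267 → ξ₂ = (2·375 − 267)/2 = 241.5 mol.
Outlet amounts (n = n₀ + Σ ν·ξ):
  P: 419 − 1(375) = 44
  U: 0 + 2(375) − 2(241.5) = 267
  V: 0 + 3(241.5) = 724.5
Total out = 1036 mol; y_V = 724.5 / 1036 = 0.6997.

0.7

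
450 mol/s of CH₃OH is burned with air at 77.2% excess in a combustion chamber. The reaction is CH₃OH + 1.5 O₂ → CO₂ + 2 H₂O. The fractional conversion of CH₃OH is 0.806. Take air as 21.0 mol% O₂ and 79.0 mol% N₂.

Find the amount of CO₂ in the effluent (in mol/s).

363 mol/s

Stoichiometric O₂ = 1.5 × 450 = 675 mol/s; O₂ fed = 675 × 1.772 = 1196 mol/s.
N₂ fed = 1196 × 79/21 = 4500 mol/s.
Fuel reacted = 0.806 × 450 → ξ = 362.7 mol/s.
Outlet (n = n₀ + ν ξ):
  CH₃OH: 450 − 1(362.7) = 87.3
  O₂: 1196 − 1.5(362.7) = 652
  N₂: 4500 (inert)
  CO₂: 0 + 1(362.7) = 362.7
  H₂O: 0 + 2(362.7) = 725.4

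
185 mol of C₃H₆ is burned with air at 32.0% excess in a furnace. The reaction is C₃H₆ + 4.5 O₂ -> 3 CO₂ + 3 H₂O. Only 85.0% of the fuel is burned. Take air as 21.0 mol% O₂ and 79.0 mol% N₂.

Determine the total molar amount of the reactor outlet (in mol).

Stoichiometric O₂ = 4.5 × 185 = 832.5 mol; O₂ fed = 832.5 × 1.320 = 1099 mol.
N₂ fed = 1099 × 79/21 = 4134 mol.
Fuel reacted = 0.85 × 185 → ξ = 157.2 mol.
Outlet (n = n₀ + ν ξ):
  C₃H₆: 185 − 1(157.2) = 27.75
  O₂: 1099 − 4.5(157.2) = 391.3
  N₂: 4134 (inert)
  CO₂: 0 + 3(157.2) = 471.8
  H₂O: 0 + 3(157.2) = 471.8
Total out = 27.75 + 391.3 + 4134 + 471.8 + 471.8 = 5496 mol.

5500 mol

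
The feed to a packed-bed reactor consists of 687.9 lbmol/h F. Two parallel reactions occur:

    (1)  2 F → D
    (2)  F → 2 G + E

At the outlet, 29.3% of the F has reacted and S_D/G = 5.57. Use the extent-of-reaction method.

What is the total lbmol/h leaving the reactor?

Conversion of F: F consumed = 0.293 × 687.9 = 201.6 lbmol/h = 2ξ₁ + 1ξ₂.
Selectivity: 1ξ₁ / (2ξ₂) = 5.57 → ξ₁ = 11.14 ξ₂.
Substitute: (2·11.14 + 1) ξ₂ = 201.6 → ξ₂ = 8.658 lbmol/h, ξ₁ = 96.45 lbmol/h.
Outlet amounts (n = n₀ + Σ ν·ξ):
  F: 687.9 − 2(96.45) − 1(8.658) = 486.3
  D: 0 + 1(96.45) = 96.45
  G: 0 + 2(8.658) = 17.32
  E: 0 + 1(8.658) = 8.658
Total out = 486.3 + 96.45 + 17.32 + 8.658 = 608.8 lbmol/h.

609 lbmol/h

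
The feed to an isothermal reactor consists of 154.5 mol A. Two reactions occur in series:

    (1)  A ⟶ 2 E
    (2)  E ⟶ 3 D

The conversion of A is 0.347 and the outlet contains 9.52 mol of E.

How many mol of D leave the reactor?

Conversion of A: A consumed = 1ξ₁ = 0.347 × 154.5 → ξ₁ = 53.61 mol.
E balance: n_E = 0 + 2ξ₁ − 1ξ₂ = 9.52 → ξ₂ = (2·53.61 − 9.52)/1 = 97.7 mol.
Outlet amounts (n = n₀ + Σ ν·ξ):
  A: 154.5 − 1(53.61) = 100.9
  E: 0 + 2(53.61) − 1(97.7) = 9.52
  D: 0 + 3(97.7) = 293.1

293 mol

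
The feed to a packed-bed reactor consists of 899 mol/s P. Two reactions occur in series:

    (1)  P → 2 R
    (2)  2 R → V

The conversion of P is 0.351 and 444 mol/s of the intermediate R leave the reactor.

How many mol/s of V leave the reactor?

Conversion of P: P consumed = 1ξ₁ = 0.351 × 899 → ξ₁ = 315.5 mol/s.
R balance: n_R = 0 + 2ξ₁ − 2ξ₂ = 444 → ξ₂ = (2·315.5 − 444)/2 = 93.55 mol/s.
Outlet amounts (n = n₀ + Σ ν·ξ):
  P: 899 − 1(315.5) = 583.5
  R: 0 + 2(315.5) − 2(93.55) = 444
  V: 0 + 1(93.55) = 93.55

93.5 mol/s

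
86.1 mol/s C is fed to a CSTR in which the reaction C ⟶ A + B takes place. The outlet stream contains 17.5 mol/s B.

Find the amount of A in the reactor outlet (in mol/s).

17.5 mol/s

For B: n = n₀ + 1ξ → 17.5 = 0 + 1ξ, giving ξ = 17.5 mol/s.
Outlet amounts (n = n₀ + ν ξ):
  C: 86.1 − 1(17.5) = 68.6
  A: 0 + 1(17.5) = 17.5
  B: 0 + 1(17.5) = 17.5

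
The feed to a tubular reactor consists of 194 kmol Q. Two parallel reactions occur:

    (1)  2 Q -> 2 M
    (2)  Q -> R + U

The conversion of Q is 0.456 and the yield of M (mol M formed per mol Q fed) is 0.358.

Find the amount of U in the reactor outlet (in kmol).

Yield of M: 2ξ₁ / 194 = 0.358 → ξ₁ = 34.73 kmol.
Conversion of Q: 2ξ₁ + 1ξ₂ = 0.456 × 194 = 88.46 → ξ₂ = 19.01 kmol.
Outlet amounts (n = n₀ + Σ ν·ξ):
  Q: 194 − 2(34.73) − 1(19.01) = 105.5
  M: 0 + 2(34.73) = 69.45
  R: 0 + 1(19.01) = 19.01
  U: 0 + 1(19.01) = 19.01

19 kmol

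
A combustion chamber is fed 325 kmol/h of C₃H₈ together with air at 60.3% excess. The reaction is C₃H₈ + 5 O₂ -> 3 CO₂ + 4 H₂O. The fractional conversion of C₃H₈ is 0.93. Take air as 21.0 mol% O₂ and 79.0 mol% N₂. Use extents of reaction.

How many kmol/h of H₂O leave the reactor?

1210 kmol/h

Stoichiometric O₂ = 5 × 325 = 1625 kmol/h; O₂ fed = 1625 × 1.603 = 2605 kmol/h.
N₂ fed = 2605 × 79/21 = 9799 kmol/h.
Fuel reacted = 0.93 × 325 → ξ = 302.2 kmol/h.
Outlet (n = n₀ + ν ξ):
  C₃H₈: 325 − 1(302.2) = 22.75
  O₂: 2605 − 5(302.2) = 1094
  N₂: 9799 (inert)
  CO₂: 0 + 3(302.2) = 906.8
  H₂O: 0 + 4(302.2) = 1209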